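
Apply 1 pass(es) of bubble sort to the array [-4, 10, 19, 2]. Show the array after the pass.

After pass 1: [-4, 10, 2, 19] (1 swaps)
Total swaps: 1


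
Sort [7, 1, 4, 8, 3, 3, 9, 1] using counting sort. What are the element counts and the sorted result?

Count array: [0, 2, 0, 2, 1, 0, 0, 1, 1, 1]
(count[i] = number of elements equal to i)
Cumulative count: [0, 2, 2, 4, 5, 5, 5, 6, 7, 8]
Sorted: [1, 1, 3, 3, 4, 7, 8, 9]


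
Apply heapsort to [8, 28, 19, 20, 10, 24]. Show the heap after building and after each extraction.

Build heap: [28, 20, 24, 8, 10, 19]
Extract 28: [24, 20, 19, 8, 10, 28]
Extract 24: [20, 10, 19, 8, 24, 28]
Extract 20: [19, 10, 8, 20, 24, 28]
Extract 19: [10, 8, 19, 20, 24, 28]
Extract 10: [8, 10, 19, 20, 24, 28]


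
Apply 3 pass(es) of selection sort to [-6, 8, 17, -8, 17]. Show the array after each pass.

Pass 1: Select minimum -8 at index 3, swap -> [-8, 8, 17, -6, 17]
Pass 2: Select minimum -6 at index 3, swap -> [-8, -6, 17, 8, 17]
Pass 3: Select minimum 8 at index 3, swap -> [-8, -6, 8, 17, 17]


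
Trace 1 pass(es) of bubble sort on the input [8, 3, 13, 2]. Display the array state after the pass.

After pass 1: [3, 8, 2, 13] (2 swaps)
Total swaps: 2


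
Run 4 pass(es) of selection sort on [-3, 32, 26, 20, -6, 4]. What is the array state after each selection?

Pass 1: Select minimum -6 at index 4, swap -> [-6, 32, 26, 20, -3, 4]
Pass 2: Select minimum -3 at index 4, swap -> [-6, -3, 26, 20, 32, 4]
Pass 3: Select minimum 4 at index 5, swap -> [-6, -3, 4, 20, 32, 26]
Pass 4: Select minimum 20 at index 3, swap -> [-6, -3, 4, 20, 32, 26]


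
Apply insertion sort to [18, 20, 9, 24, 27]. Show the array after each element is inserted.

First element 18 is already 'sorted'
Insert 20: shifted 0 elements -> [18, 20, 9, 24, 27]
Insert 9: shifted 2 elements -> [9, 18, 20, 24, 27]
Insert 24: shifted 0 elements -> [9, 18, 20, 24, 27]
Insert 27: shifted 0 elements -> [9, 18, 20, 24, 27]


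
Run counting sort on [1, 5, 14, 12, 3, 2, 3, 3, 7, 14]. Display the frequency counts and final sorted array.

Count array: [0, 1, 1, 3, 0, 1, 0, 1, 0, 0, 0, 0, 1, 0, 2]
(count[i] = number of elements equal to i)
Cumulative count: [0, 1, 2, 5, 5, 6, 6, 7, 7, 7, 7, 7, 8, 8, 10]
Sorted: [1, 2, 3, 3, 3, 5, 7, 12, 14, 14]


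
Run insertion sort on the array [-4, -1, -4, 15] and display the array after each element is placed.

First element -4 is already 'sorted'
Insert -1: shifted 0 elements -> [-4, -1, -4, 15]
Insert -4: shifted 1 elements -> [-4, -4, -1, 15]
Insert 15: shifted 0 elements -> [-4, -4, -1, 15]


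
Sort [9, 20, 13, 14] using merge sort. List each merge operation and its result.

Divide and conquer:
  Merge [9] + [20] -> [9, 20]
  Merge [13] + [14] -> [13, 14]
  Merge [9, 20] + [13, 14] -> [9, 13, 14, 20]


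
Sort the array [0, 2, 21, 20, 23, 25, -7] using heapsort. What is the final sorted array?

Build heap: [25, 23, 21, 20, 2, 0, -7]
Extract 25: [23, 20, 21, -7, 2, 0, 25]
Extract 23: [21, 20, 0, -7, 2, 23, 25]
Extract 21: [20, 2, 0, -7, 21, 23, 25]
Extract 20: [2, -7, 0, 20, 21, 23, 25]
Extract 2: [0, -7, 2, 20, 21, 23, 25]
Extract 0: [-7, 0, 2, 20, 21, 23, 25]


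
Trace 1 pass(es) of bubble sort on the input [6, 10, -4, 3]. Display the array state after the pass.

After pass 1: [6, -4, 3, 10] (2 swaps)
Total swaps: 2


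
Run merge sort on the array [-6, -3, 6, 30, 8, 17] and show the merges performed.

Divide and conquer:
  Merge [-3] + [6] -> [-3, 6]
  Merge [-6] + [-3, 6] -> [-6, -3, 6]
  Merge [8] + [17] -> [8, 17]
  Merge [30] + [8, 17] -> [8, 17, 30]
  Merge [-6, -3, 6] + [8, 17, 30] -> [-6, -3, 6, 8, 17, 30]


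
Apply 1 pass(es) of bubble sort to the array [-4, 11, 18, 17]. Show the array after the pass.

After pass 1: [-4, 11, 17, 18] (1 swaps)
Total swaps: 1


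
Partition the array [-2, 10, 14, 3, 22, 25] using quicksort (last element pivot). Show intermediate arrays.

Partition 1: pivot=25 at index 5 -> [-2, 10, 14, 3, 22, 25]
Partition 2: pivot=22 at index 4 -> [-2, 10, 14, 3, 22, 25]
Partition 3: pivot=3 at index 1 -> [-2, 3, 14, 10, 22, 25]
Partition 4: pivot=10 at index 2 -> [-2, 3, 10, 14, 22, 25]


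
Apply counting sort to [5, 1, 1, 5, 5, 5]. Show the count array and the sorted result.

Count array: [0, 2, 0, 0, 0, 4]
(count[i] = number of elements equal to i)
Cumulative count: [0, 2, 2, 2, 2, 6]
Sorted: [1, 1, 5, 5, 5, 5]


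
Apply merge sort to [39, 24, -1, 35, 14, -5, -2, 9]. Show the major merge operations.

Divide and conquer:
  Merge [39] + [24] -> [24, 39]
  Merge [-1] + [35] -> [-1, 35]
  Merge [24, 39] + [-1, 35] -> [-1, 24, 35, 39]
  Merge [14] + [-5] -> [-5, 14]
  Merge [-2] + [9] -> [-2, 9]
  Merge [-5, 14] + [-2, 9] -> [-5, -2, 9, 14]
  Merge [-1, 24, 35, 39] + [-5, -2, 9, 14] -> [-5, -2, -1, 9, 14, 24, 35, 39]


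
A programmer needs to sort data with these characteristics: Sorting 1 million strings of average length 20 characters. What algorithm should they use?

Best choice: MSD radix sort or Mergesort
Reason: MSD radix sort is a non-comparison sort that buckets the strings by successive character positions, running in time proportional to the total number of characters examined rather than O(n log n) string comparisons; mergesort is a stable O(n log n)-comparison alternative that works for arbitrary variable-length keys


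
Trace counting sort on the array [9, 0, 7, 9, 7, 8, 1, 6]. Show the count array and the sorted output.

Count array: [1, 1, 0, 0, 0, 0, 1, 2, 1, 2]
(count[i] = number of elements equal to i)
Cumulative count: [1, 2, 2, 2, 2, 2, 3, 5, 6, 8]
Sorted: [0, 1, 6, 7, 7, 8, 9, 9]


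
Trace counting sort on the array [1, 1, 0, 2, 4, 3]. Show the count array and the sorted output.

Count array: [1, 2, 1, 1, 1]
(count[i] = number of elements equal to i)
Cumulative count: [1, 3, 4, 5, 6]
Sorted: [0, 1, 1, 2, 3, 4]


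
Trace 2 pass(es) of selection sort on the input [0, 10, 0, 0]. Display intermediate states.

Pass 1: Select minimum 0 at index 0, swap -> [0, 10, 0, 0]
Pass 2: Select minimum 0 at index 2, swap -> [0, 0, 10, 0]


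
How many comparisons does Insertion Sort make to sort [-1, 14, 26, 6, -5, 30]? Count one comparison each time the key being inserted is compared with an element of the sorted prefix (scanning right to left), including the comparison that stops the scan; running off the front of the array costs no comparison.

Insert 14: -1 <= 14 (stop) = 1 comparison(s) -> [-1, 14, 26, 6, -5, 30]
Insert 26: 14 <= 26 (stop) = 1 comparison(s) -> [-1, 14, 26, 6, -5, 30]
Insert 6: 26 > 6 (shift), 14 > 6 (shift), -1 <= 6 (stop) = 3 comparison(s) -> [-1, 6, 14, 26, -5, 30]
Insert -5: 26 > -5 (shift), 14 > -5 (shift), 6 > -5 (shift), -1 > -5 (shift), reached front = 4 comparison(s) -> [-5, -1, 6, 14, 26, 30]
Insert 30: 26 <= 30 (stop) = 1 comparison(s) -> [-5, -1, 6, 14, 26, 30]
Total comparisons: 1 + 1 + 3 + 4 + 1 = 10


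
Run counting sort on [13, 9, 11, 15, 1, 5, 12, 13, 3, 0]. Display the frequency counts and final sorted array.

Count array: [1, 1, 0, 1, 0, 1, 0, 0, 0, 1, 0, 1, 1, 2, 0, 1]
(count[i] = number of elements equal to i)
Cumulative count: [1, 2, 2, 3, 3, 4, 4, 4, 4, 5, 5, 6, 7, 9, 9, 10]
Sorted: [0, 1, 3, 5, 9, 11, 12, 13, 13, 15]


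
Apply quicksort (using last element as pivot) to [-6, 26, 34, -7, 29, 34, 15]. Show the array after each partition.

Partition 1: pivot=15 at index 2 -> [-6, -7, 15, 26, 29, 34, 34]
Partition 2: pivot=-7 at index 0 -> [-7, -6, 15, 26, 29, 34, 34]
Partition 3: pivot=34 at index 6 -> [-7, -6, 15, 26, 29, 34, 34]
Partition 4: pivot=34 at index 5 -> [-7, -6, 15, 26, 29, 34, 34]
Partition 5: pivot=29 at index 4 -> [-7, -6, 15, 26, 29, 34, 34]


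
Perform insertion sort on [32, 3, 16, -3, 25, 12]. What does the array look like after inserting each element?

First element 32 is already 'sorted'
Insert 3: shifted 1 elements -> [3, 32, 16, -3, 25, 12]
Insert 16: shifted 1 elements -> [3, 16, 32, -3, 25, 12]
Insert -3: shifted 3 elements -> [-3, 3, 16, 32, 25, 12]
Insert 25: shifted 1 elements -> [-3, 3, 16, 25, 32, 12]
Insert 12: shifted 3 elements -> [-3, 3, 12, 16, 25, 32]


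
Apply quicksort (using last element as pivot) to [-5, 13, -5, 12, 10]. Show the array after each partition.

Partition 1: pivot=10 at index 2 -> [-5, -5, 10, 12, 13]
Partition 2: pivot=-5 at index 1 -> [-5, -5, 10, 12, 13]
Partition 3: pivot=13 at index 4 -> [-5, -5, 10, 12, 13]


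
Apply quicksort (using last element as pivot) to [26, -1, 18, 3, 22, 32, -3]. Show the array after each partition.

Partition 1: pivot=-3 at index 0 -> [-3, -1, 18, 3, 22, 32, 26]
Partition 2: pivot=26 at index 5 -> [-3, -1, 18, 3, 22, 26, 32]
Partition 3: pivot=22 at index 4 -> [-3, -1, 18, 3, 22, 26, 32]
Partition 4: pivot=3 at index 2 -> [-3, -1, 3, 18, 22, 26, 32]


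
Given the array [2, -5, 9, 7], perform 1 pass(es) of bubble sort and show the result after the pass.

After pass 1: [-5, 2, 7, 9] (2 swaps)
Total swaps: 2


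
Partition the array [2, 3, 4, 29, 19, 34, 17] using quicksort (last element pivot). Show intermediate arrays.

Partition 1: pivot=17 at index 3 -> [2, 3, 4, 17, 19, 34, 29]
Partition 2: pivot=4 at index 2 -> [2, 3, 4, 17, 19, 34, 29]
Partition 3: pivot=3 at index 1 -> [2, 3, 4, 17, 19, 34, 29]
Partition 4: pivot=29 at index 5 -> [2, 3, 4, 17, 19, 29, 34]


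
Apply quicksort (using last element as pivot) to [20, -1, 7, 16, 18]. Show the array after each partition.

Partition 1: pivot=18 at index 3 -> [-1, 7, 16, 18, 20]
Partition 2: pivot=16 at index 2 -> [-1, 7, 16, 18, 20]
Partition 3: pivot=7 at index 1 -> [-1, 7, 16, 18, 20]


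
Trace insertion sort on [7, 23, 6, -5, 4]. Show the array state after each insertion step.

First element 7 is already 'sorted'
Insert 23: shifted 0 elements -> [7, 23, 6, -5, 4]
Insert 6: shifted 2 elements -> [6, 7, 23, -5, 4]
Insert -5: shifted 3 elements -> [-5, 6, 7, 23, 4]
Insert 4: shifted 3 elements -> [-5, 4, 6, 7, 23]


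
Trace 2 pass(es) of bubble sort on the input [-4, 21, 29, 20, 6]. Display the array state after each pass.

After pass 1: [-4, 21, 20, 6, 29] (2 swaps)
After pass 2: [-4, 20, 6, 21, 29] (2 swaps)
Total swaps: 4


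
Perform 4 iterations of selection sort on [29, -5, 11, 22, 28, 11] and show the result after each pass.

Pass 1: Select minimum -5 at index 1, swap -> [-5, 29, 11, 22, 28, 11]
Pass 2: Select minimum 11 at index 2, swap -> [-5, 11, 29, 22, 28, 11]
Pass 3: Select minimum 11 at index 5, swap -> [-5, 11, 11, 22, 28, 29]
Pass 4: Select minimum 22 at index 3, swap -> [-5, 11, 11, 22, 28, 29]


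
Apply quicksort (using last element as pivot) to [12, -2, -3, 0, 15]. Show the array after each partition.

Partition 1: pivot=15 at index 4 -> [12, -2, -3, 0, 15]
Partition 2: pivot=0 at index 2 -> [-2, -3, 0, 12, 15]
Partition 3: pivot=-3 at index 0 -> [-3, -2, 0, 12, 15]


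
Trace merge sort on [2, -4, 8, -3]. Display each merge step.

Divide and conquer:
  Merge [2] + [-4] -> [-4, 2]
  Merge [8] + [-3] -> [-3, 8]
  Merge [-4, 2] + [-3, 8] -> [-4, -3, 2, 8]


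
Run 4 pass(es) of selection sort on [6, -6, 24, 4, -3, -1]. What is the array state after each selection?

Pass 1: Select minimum -6 at index 1, swap -> [-6, 6, 24, 4, -3, -1]
Pass 2: Select minimum -3 at index 4, swap -> [-6, -3, 24, 4, 6, -1]
Pass 3: Select minimum -1 at index 5, swap -> [-6, -3, -1, 4, 6, 24]
Pass 4: Select minimum 4 at index 3, swap -> [-6, -3, -1, 4, 6, 24]


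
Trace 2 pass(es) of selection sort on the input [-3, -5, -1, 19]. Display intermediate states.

Pass 1: Select minimum -5 at index 1, swap -> [-5, -3, -1, 19]
Pass 2: Select minimum -3 at index 1, swap -> [-5, -3, -1, 19]


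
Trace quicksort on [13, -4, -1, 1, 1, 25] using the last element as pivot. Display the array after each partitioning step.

Partition 1: pivot=25 at index 5 -> [13, -4, -1, 1, 1, 25]
Partition 2: pivot=1 at index 3 -> [-4, -1, 1, 1, 13, 25]
Partition 3: pivot=1 at index 2 -> [-4, -1, 1, 1, 13, 25]
Partition 4: pivot=-1 at index 1 -> [-4, -1, 1, 1, 13, 25]


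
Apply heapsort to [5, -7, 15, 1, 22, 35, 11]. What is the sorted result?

Build heap: [35, 22, 15, 1, -7, 5, 11]
Extract 35: [22, 11, 15, 1, -7, 5, 35]
Extract 22: [15, 11, 5, 1, -7, 22, 35]
Extract 15: [11, 1, 5, -7, 15, 22, 35]
Extract 11: [5, 1, -7, 11, 15, 22, 35]
Extract 5: [1, -7, 5, 11, 15, 22, 35]
Extract 1: [-7, 1, 5, 11, 15, 22, 35]


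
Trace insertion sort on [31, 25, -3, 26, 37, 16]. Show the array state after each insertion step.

First element 31 is already 'sorted'
Insert 25: shifted 1 elements -> [25, 31, -3, 26, 37, 16]
Insert -3: shifted 2 elements -> [-3, 25, 31, 26, 37, 16]
Insert 26: shifted 1 elements -> [-3, 25, 26, 31, 37, 16]
Insert 37: shifted 0 elements -> [-3, 25, 26, 31, 37, 16]
Insert 16: shifted 4 elements -> [-3, 16, 25, 26, 31, 37]


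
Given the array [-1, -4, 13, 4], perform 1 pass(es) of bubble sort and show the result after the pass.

After pass 1: [-4, -1, 4, 13] (2 swaps)
Total swaps: 2


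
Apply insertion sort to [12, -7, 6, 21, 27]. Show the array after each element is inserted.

First element 12 is already 'sorted'
Insert -7: shifted 1 elements -> [-7, 12, 6, 21, 27]
Insert 6: shifted 1 elements -> [-7, 6, 12, 21, 27]
Insert 21: shifted 0 elements -> [-7, 6, 12, 21, 27]
Insert 27: shifted 0 elements -> [-7, 6, 12, 21, 27]


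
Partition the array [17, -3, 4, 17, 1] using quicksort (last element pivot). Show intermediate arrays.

Partition 1: pivot=1 at index 1 -> [-3, 1, 4, 17, 17]
Partition 2: pivot=17 at index 4 -> [-3, 1, 4, 17, 17]
Partition 3: pivot=17 at index 3 -> [-3, 1, 4, 17, 17]


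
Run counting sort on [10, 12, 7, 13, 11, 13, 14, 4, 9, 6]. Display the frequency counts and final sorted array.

Count array: [0, 0, 0, 0, 1, 0, 1, 1, 0, 1, 1, 1, 1, 2, 1]
(count[i] = number of elements equal to i)
Cumulative count: [0, 0, 0, 0, 1, 1, 2, 3, 3, 4, 5, 6, 7, 9, 10]
Sorted: [4, 6, 7, 9, 10, 11, 12, 13, 13, 14]


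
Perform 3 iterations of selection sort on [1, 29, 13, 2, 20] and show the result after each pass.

Pass 1: Select minimum 1 at index 0, swap -> [1, 29, 13, 2, 20]
Pass 2: Select minimum 2 at index 3, swap -> [1, 2, 13, 29, 20]
Pass 3: Select minimum 13 at index 2, swap -> [1, 2, 13, 29, 20]


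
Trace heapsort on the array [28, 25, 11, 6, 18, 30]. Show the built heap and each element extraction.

Build heap: [30, 25, 28, 6, 18, 11]
Extract 30: [28, 25, 11, 6, 18, 30]
Extract 28: [25, 18, 11, 6, 28, 30]
Extract 25: [18, 6, 11, 25, 28, 30]
Extract 18: [11, 6, 18, 25, 28, 30]
Extract 11: [6, 11, 18, 25, 28, 30]


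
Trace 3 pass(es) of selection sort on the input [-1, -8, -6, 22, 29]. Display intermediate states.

Pass 1: Select minimum -8 at index 1, swap -> [-8, -1, -6, 22, 29]
Pass 2: Select minimum -6 at index 2, swap -> [-8, -6, -1, 22, 29]
Pass 3: Select minimum -1 at index 2, swap -> [-8, -6, -1, 22, 29]


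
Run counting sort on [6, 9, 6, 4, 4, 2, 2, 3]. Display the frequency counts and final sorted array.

Count array: [0, 0, 2, 1, 2, 0, 2, 0, 0, 1]
(count[i] = number of elements equal to i)
Cumulative count: [0, 0, 2, 3, 5, 5, 7, 7, 7, 8]
Sorted: [2, 2, 3, 4, 4, 6, 6, 9]


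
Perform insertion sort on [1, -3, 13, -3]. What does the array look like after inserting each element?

First element 1 is already 'sorted'
Insert -3: shifted 1 elements -> [-3, 1, 13, -3]
Insert 13: shifted 0 elements -> [-3, 1, 13, -3]
Insert -3: shifted 2 elements -> [-3, -3, 1, 13]


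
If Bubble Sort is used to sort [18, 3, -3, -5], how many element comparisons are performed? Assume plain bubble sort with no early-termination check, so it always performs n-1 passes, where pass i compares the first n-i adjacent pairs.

Pass 1: compare adjacent pairs (0,1)..(2,3) = 3 comparison(s), 3 swap(s) -> [3, -3, -5, 18]
Pass 2: compare adjacent pairs (0,1)..(1,2) = 2 comparison(s), 2 swap(s) -> [-3, -5, 3, 18]
Pass 3: compare adjacent pairs (0,1)..(0,1) = 1 comparison(s), 1 swap(s) -> [-5, -3, 3, 18]
Total comparisons: 3 + 2 + 1 = 6


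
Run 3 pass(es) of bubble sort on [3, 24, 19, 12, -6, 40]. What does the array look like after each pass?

After pass 1: [3, 19, 12, -6, 24, 40] (3 swaps)
After pass 2: [3, 12, -6, 19, 24, 40] (2 swaps)
After pass 3: [3, -6, 12, 19, 24, 40] (1 swaps)
Total swaps: 6


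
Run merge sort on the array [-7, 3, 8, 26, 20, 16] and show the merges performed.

Divide and conquer:
  Merge [3] + [8] -> [3, 8]
  Merge [-7] + [3, 8] -> [-7, 3, 8]
  Merge [20] + [16] -> [16, 20]
  Merge [26] + [16, 20] -> [16, 20, 26]
  Merge [-7, 3, 8] + [16, 20, 26] -> [-7, 3, 8, 16, 20, 26]


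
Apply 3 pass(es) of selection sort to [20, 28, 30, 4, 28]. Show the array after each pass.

Pass 1: Select minimum 4 at index 3, swap -> [4, 28, 30, 20, 28]
Pass 2: Select minimum 20 at index 3, swap -> [4, 20, 30, 28, 28]
Pass 3: Select minimum 28 at index 3, swap -> [4, 20, 28, 30, 28]


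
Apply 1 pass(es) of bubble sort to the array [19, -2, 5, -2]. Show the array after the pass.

After pass 1: [-2, 5, -2, 19] (3 swaps)
Total swaps: 3


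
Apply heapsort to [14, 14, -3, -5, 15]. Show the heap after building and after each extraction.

Build heap: [15, 14, -3, -5, 14]
Extract 15: [14, 14, -3, -5, 15]
Extract 14: [14, -5, -3, 14, 15]
Extract 14: [-3, -5, 14, 14, 15]
Extract -3: [-5, -3, 14, 14, 15]


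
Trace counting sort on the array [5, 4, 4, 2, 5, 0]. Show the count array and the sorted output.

Count array: [1, 0, 1, 0, 2, 2]
(count[i] = number of elements equal to i)
Cumulative count: [1, 1, 2, 2, 4, 6]
Sorted: [0, 2, 4, 4, 5, 5]


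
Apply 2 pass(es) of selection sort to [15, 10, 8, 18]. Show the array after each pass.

Pass 1: Select minimum 8 at index 2, swap -> [8, 10, 15, 18]
Pass 2: Select minimum 10 at index 1, swap -> [8, 10, 15, 18]


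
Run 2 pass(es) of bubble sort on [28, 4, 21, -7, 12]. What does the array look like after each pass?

After pass 1: [4, 21, -7, 12, 28] (4 swaps)
After pass 2: [4, -7, 12, 21, 28] (2 swaps)
Total swaps: 6


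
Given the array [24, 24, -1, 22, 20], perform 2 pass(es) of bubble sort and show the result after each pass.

After pass 1: [24, -1, 22, 20, 24] (3 swaps)
After pass 2: [-1, 22, 20, 24, 24] (3 swaps)
Total swaps: 6


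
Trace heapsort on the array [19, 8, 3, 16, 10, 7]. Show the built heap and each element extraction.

Build heap: [19, 16, 7, 8, 10, 3]
Extract 19: [16, 10, 7, 8, 3, 19]
Extract 16: [10, 8, 7, 3, 16, 19]
Extract 10: [8, 3, 7, 10, 16, 19]
Extract 8: [7, 3, 8, 10, 16, 19]
Extract 7: [3, 7, 8, 10, 16, 19]


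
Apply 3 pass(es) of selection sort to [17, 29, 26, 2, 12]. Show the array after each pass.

Pass 1: Select minimum 2 at index 3, swap -> [2, 29, 26, 17, 12]
Pass 2: Select minimum 12 at index 4, swap -> [2, 12, 26, 17, 29]
Pass 3: Select minimum 17 at index 3, swap -> [2, 12, 17, 26, 29]


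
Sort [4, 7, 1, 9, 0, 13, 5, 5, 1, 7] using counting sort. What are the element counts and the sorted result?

Count array: [1, 2, 0, 0, 1, 2, 0, 2, 0, 1, 0, 0, 0, 1]
(count[i] = number of elements equal to i)
Cumulative count: [1, 3, 3, 3, 4, 6, 6, 8, 8, 9, 9, 9, 9, 10]
Sorted: [0, 1, 1, 4, 5, 5, 7, 7, 9, 13]


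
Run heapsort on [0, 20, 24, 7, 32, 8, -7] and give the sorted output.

Build heap: [32, 20, 24, 7, 0, 8, -7]
Extract 32: [24, 20, 8, 7, 0, -7, 32]
Extract 24: [20, 7, 8, -7, 0, 24, 32]
Extract 20: [8, 7, 0, -7, 20, 24, 32]
Extract 8: [7, -7, 0, 8, 20, 24, 32]
Extract 7: [0, -7, 7, 8, 20, 24, 32]
Extract 0: [-7, 0, 7, 8, 20, 24, 32]


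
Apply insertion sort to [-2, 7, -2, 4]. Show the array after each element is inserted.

First element -2 is already 'sorted'
Insert 7: shifted 0 elements -> [-2, 7, -2, 4]
Insert -2: shifted 1 elements -> [-2, -2, 7, 4]
Insert 4: shifted 1 elements -> [-2, -2, 4, 7]


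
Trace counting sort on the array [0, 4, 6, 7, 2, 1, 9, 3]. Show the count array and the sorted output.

Count array: [1, 1, 1, 1, 1, 0, 1, 1, 0, 1]
(count[i] = number of elements equal to i)
Cumulative count: [1, 2, 3, 4, 5, 5, 6, 7, 7, 8]
Sorted: [0, 1, 2, 3, 4, 6, 7, 9]


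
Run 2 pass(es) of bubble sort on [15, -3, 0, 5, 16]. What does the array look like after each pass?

After pass 1: [-3, 0, 5, 15, 16] (3 swaps)
After pass 2: [-3, 0, 5, 15, 16] (0 swaps)
Total swaps: 3


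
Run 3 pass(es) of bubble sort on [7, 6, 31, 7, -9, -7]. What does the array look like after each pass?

After pass 1: [6, 7, 7, -9, -7, 31] (4 swaps)
After pass 2: [6, 7, -9, -7, 7, 31] (2 swaps)
After pass 3: [6, -9, -7, 7, 7, 31] (2 swaps)
Total swaps: 8


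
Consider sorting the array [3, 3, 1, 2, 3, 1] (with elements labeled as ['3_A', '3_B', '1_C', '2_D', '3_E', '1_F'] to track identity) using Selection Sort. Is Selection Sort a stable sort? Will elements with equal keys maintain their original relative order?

Trace Selection Sort on the labeled array (the key is the number; the letter only tracks identity):
  Pass 1: minimum of unsorted part is 1_C at index 2; swap it with 3_A at index 0 -> [1_C, 3_B, 3_A, 2_D, 3_E, 1_F]
  Pass 2: minimum of unsorted part is 1_F at index 5; swap it with 3_B at index 1 -> [1_C, 1_F, 3_A, 2_D, 3_E, 3_B]
  Pass 3: minimum of unsorted part is 2_D at index 3; swap it with 3_A at index 2 -> [1_C, 1_F, 2_D, 3_A, 3_E, 3_B]
  Pass 4: minimum 3_A is already at index 3; no swap -> [1_C, 1_F, 2_D, 3_A, 3_E, 3_B]
  Pass 5: minimum 3_E is already at index 4; no swap -> [1_C, 1_F, 2_D, 3_A, 3_E, 3_B]
Final order: [1_C, 1_F, 2_D, 3_A, 3_E, 3_B]
Equal keys:
  value 1: originally 1_C, 1_F; after sorting 1_C, 1_F -> order preserved
  value 3: originally 3_A, 3_B, 3_E; after sorting 3_A, 3_E, 3_B -> order changed
Equal keys were reordered, so Selection Sort is not stable: the long-range swap that moves the minimum into place can carry an element past an equal key. (One such input is enough; an unstable sort may happen to preserve order on other inputs, but it gives no guarantee.)
Answer: Not stable


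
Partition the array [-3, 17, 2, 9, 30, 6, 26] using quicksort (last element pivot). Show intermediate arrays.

Partition 1: pivot=26 at index 5 -> [-3, 17, 2, 9, 6, 26, 30]
Partition 2: pivot=6 at index 2 -> [-3, 2, 6, 9, 17, 26, 30]
Partition 3: pivot=2 at index 1 -> [-3, 2, 6, 9, 17, 26, 30]
Partition 4: pivot=17 at index 4 -> [-3, 2, 6, 9, 17, 26, 30]


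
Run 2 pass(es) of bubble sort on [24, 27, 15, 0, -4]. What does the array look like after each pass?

After pass 1: [24, 15, 0, -4, 27] (3 swaps)
After pass 2: [15, 0, -4, 24, 27] (3 swaps)
Total swaps: 6


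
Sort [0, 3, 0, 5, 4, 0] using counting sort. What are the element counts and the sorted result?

Count array: [3, 0, 0, 1, 1, 1]
(count[i] = number of elements equal to i)
Cumulative count: [3, 3, 3, 4, 5, 6]
Sorted: [0, 0, 0, 3, 4, 5]


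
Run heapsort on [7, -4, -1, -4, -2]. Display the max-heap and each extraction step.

Build heap: [7, -2, -1, -4, -4]
Extract 7: [-1, -2, -4, -4, 7]
Extract -1: [-2, -4, -4, -1, 7]
Extract -2: [-4, -4, -2, -1, 7]
Extract -4: [-4, -4, -2, -1, 7]


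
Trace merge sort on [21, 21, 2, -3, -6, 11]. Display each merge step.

Divide and conquer:
  Merge [21] + [2] -> [2, 21]
  Merge [21] + [2, 21] -> [2, 21, 21]
  Merge [-6] + [11] -> [-6, 11]
  Merge [-3] + [-6, 11] -> [-6, -3, 11]
  Merge [2, 21, 21] + [-6, -3, 11] -> [-6, -3, 2, 11, 21, 21]


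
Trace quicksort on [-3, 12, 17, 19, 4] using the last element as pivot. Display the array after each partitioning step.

Partition 1: pivot=4 at index 1 -> [-3, 4, 17, 19, 12]
Partition 2: pivot=12 at index 2 -> [-3, 4, 12, 19, 17]
Partition 3: pivot=17 at index 3 -> [-3, 4, 12, 17, 19]


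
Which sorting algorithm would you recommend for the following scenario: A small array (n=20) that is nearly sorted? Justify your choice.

Best choice: Insertion sort
Reason: Insertion sort is O(n) for nearly sorted arrays and has low overhead


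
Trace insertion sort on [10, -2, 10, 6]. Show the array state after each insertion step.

First element 10 is already 'sorted'
Insert -2: shifted 1 elements -> [-2, 10, 10, 6]
Insert 10: shifted 0 elements -> [-2, 10, 10, 6]
Insert 6: shifted 2 elements -> [-2, 6, 10, 10]


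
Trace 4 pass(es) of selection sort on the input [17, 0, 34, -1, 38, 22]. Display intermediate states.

Pass 1: Select minimum -1 at index 3, swap -> [-1, 0, 34, 17, 38, 22]
Pass 2: Select minimum 0 at index 1, swap -> [-1, 0, 34, 17, 38, 22]
Pass 3: Select minimum 17 at index 3, swap -> [-1, 0, 17, 34, 38, 22]
Pass 4: Select minimum 22 at index 5, swap -> [-1, 0, 17, 22, 38, 34]


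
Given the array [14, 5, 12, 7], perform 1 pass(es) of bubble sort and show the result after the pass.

After pass 1: [5, 12, 7, 14] (3 swaps)
Total swaps: 3


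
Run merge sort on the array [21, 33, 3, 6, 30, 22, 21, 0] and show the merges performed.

Divide and conquer:
  Merge [21] + [33] -> [21, 33]
  Merge [3] + [6] -> [3, 6]
  Merge [21, 33] + [3, 6] -> [3, 6, 21, 33]
  Merge [30] + [22] -> [22, 30]
  Merge [21] + [0] -> [0, 21]
  Merge [22, 30] + [0, 21] -> [0, 21, 22, 30]
  Merge [3, 6, 21, 33] + [0, 21, 22, 30] -> [0, 3, 6, 21, 21, 22, 30, 33]


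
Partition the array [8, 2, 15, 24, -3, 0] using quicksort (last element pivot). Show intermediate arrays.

Partition 1: pivot=0 at index 1 -> [-3, 0, 15, 24, 8, 2]
Partition 2: pivot=2 at index 2 -> [-3, 0, 2, 24, 8, 15]
Partition 3: pivot=15 at index 4 -> [-3, 0, 2, 8, 15, 24]


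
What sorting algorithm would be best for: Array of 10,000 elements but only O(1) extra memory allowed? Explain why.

Best choice: Heapsort
Reason: Heapsort rearranges the array in place using O(1) auxiliary space and still guarantees O(n log n) time; quicksort partitions in place but needs Theta(log n) stack space for recursion (O(n) in the worst case), and mergesort requires O(n) auxiliary space


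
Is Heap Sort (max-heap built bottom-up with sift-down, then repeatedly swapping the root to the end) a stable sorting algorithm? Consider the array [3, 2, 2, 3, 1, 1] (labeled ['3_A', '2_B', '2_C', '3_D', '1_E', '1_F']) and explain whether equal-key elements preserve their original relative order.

Trace Heap Sort on the labeled array (the key is the number; the letter only tracks identity):
  Build max-heap: [3_A, 3_D, 2_C, 2_B, 1_E, 1_F]
  Swap root 3_A to index 5, re-heapify first 5 -> [3_D, 2_B, 2_C, 1_F, 1_E, 3_A]
  Swap root 3_D to index 4, re-heapify first 4 -> [2_B, 1_E, 2_C, 1_F, 3_D, 3_A]
  Swap root 2_B to index 3, re-heapify first 3 -> [2_C, 1_E, 1_F, 2_B, 3_D, 3_A]
  Swap root 2_C to index 2, re-heapify first 2 -> [1_F, 1_E, 2_C, 2_B, 3_D, 3_A]
  Swap root 1_F to index 1, re-heapify first 1 -> [1_E, 1_F, 2_C, 2_B, 3_D, 3_A]
Final order: [1_E, 1_F, 2_C, 2_B, 3_D, 3_A]
Equal keys:
  value 1: originally 1_E, 1_F; after sorting 1_E, 1_F -> order preserved
  value 2: originally 2_B, 2_C; after sorting 2_C, 2_B -> order changed
  value 3: originally 3_A, 3_D; after sorting 3_D, 3_A -> order changed
Equal keys were reordered, so Heap Sort is not stable: heap construction and root-to-end swaps move elements without regard to the original order of equal keys. (One such input is enough; an unstable sort may happen to preserve order on other inputs, but it gives no guarantee.)
Answer: Not stable


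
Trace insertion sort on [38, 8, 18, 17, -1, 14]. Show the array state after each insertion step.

First element 38 is already 'sorted'
Insert 8: shifted 1 elements -> [8, 38, 18, 17, -1, 14]
Insert 18: shifted 1 elements -> [8, 18, 38, 17, -1, 14]
Insert 17: shifted 2 elements -> [8, 17, 18, 38, -1, 14]
Insert -1: shifted 4 elements -> [-1, 8, 17, 18, 38, 14]
Insert 14: shifted 3 elements -> [-1, 8, 14, 17, 18, 38]


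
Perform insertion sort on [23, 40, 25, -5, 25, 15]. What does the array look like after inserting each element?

First element 23 is already 'sorted'
Insert 40: shifted 0 elements -> [23, 40, 25, -5, 25, 15]
Insert 25: shifted 1 elements -> [23, 25, 40, -5, 25, 15]
Insert -5: shifted 3 elements -> [-5, 23, 25, 40, 25, 15]
Insert 25: shifted 1 elements -> [-5, 23, 25, 25, 40, 15]
Insert 15: shifted 4 elements -> [-5, 15, 23, 25, 25, 40]


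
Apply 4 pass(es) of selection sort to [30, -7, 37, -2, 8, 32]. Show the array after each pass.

Pass 1: Select minimum -7 at index 1, swap -> [-7, 30, 37, -2, 8, 32]
Pass 2: Select minimum -2 at index 3, swap -> [-7, -2, 37, 30, 8, 32]
Pass 3: Select minimum 8 at index 4, swap -> [-7, -2, 8, 30, 37, 32]
Pass 4: Select minimum 30 at index 3, swap -> [-7, -2, 8, 30, 37, 32]


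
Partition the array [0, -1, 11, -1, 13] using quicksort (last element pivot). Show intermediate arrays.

Partition 1: pivot=13 at index 4 -> [0, -1, 11, -1, 13]
Partition 2: pivot=-1 at index 1 -> [-1, -1, 11, 0, 13]
Partition 3: pivot=0 at index 2 -> [-1, -1, 0, 11, 13]


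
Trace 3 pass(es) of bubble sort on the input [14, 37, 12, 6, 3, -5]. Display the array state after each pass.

After pass 1: [14, 12, 6, 3, -5, 37] (4 swaps)
After pass 2: [12, 6, 3, -5, 14, 37] (4 swaps)
After pass 3: [6, 3, -5, 12, 14, 37] (3 swaps)
Total swaps: 11


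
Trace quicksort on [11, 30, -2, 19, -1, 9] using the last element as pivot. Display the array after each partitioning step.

Partition 1: pivot=9 at index 2 -> [-2, -1, 9, 19, 30, 11]
Partition 2: pivot=-1 at index 1 -> [-2, -1, 9, 19, 30, 11]
Partition 3: pivot=11 at index 3 -> [-2, -1, 9, 11, 30, 19]
Partition 4: pivot=19 at index 4 -> [-2, -1, 9, 11, 19, 30]


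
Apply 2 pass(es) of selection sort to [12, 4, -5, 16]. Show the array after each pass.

Pass 1: Select minimum -5 at index 2, swap -> [-5, 4, 12, 16]
Pass 2: Select minimum 4 at index 1, swap -> [-5, 4, 12, 16]


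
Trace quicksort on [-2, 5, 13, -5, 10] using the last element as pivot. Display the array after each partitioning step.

Partition 1: pivot=10 at index 3 -> [-2, 5, -5, 10, 13]
Partition 2: pivot=-5 at index 0 -> [-5, 5, -2, 10, 13]
Partition 3: pivot=-2 at index 1 -> [-5, -2, 5, 10, 13]


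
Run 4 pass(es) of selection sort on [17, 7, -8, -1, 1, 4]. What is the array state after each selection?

Pass 1: Select minimum -8 at index 2, swap -> [-8, 7, 17, -1, 1, 4]
Pass 2: Select minimum -1 at index 3, swap -> [-8, -1, 17, 7, 1, 4]
Pass 3: Select minimum 1 at index 4, swap -> [-8, -1, 1, 7, 17, 4]
Pass 4: Select minimum 4 at index 5, swap -> [-8, -1, 1, 4, 17, 7]


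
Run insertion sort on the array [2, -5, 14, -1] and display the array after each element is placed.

First element 2 is already 'sorted'
Insert -5: shifted 1 elements -> [-5, 2, 14, -1]
Insert 14: shifted 0 elements -> [-5, 2, 14, -1]
Insert -1: shifted 2 elements -> [-5, -1, 2, 14]


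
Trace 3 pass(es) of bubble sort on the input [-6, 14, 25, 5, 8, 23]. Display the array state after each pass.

After pass 1: [-6, 14, 5, 8, 23, 25] (3 swaps)
After pass 2: [-6, 5, 8, 14, 23, 25] (2 swaps)
After pass 3: [-6, 5, 8, 14, 23, 25] (0 swaps)
Total swaps: 5


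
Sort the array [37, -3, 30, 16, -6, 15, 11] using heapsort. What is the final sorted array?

Build heap: [37, 16, 30, -3, -6, 15, 11]
Extract 37: [30, 16, 15, -3, -6, 11, 37]
Extract 30: [16, 11, 15, -3, -6, 30, 37]
Extract 16: [15, 11, -6, -3, 16, 30, 37]
Extract 15: [11, -3, -6, 15, 16, 30, 37]
Extract 11: [-3, -6, 11, 15, 16, 30, 37]
Extract -3: [-6, -3, 11, 15, 16, 30, 37]


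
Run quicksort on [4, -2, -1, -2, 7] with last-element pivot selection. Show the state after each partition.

Partition 1: pivot=7 at index 4 -> [4, -2, -1, -2, 7]
Partition 2: pivot=-2 at index 1 -> [-2, -2, -1, 4, 7]
Partition 3: pivot=4 at index 3 -> [-2, -2, -1, 4, 7]


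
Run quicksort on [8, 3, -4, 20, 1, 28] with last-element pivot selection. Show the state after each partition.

Partition 1: pivot=28 at index 5 -> [8, 3, -4, 20, 1, 28]
Partition 2: pivot=1 at index 1 -> [-4, 1, 8, 20, 3, 28]
Partition 3: pivot=3 at index 2 -> [-4, 1, 3, 20, 8, 28]
Partition 4: pivot=8 at index 3 -> [-4, 1, 3, 8, 20, 28]


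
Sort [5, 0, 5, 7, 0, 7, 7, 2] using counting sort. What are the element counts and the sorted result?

Count array: [2, 0, 1, 0, 0, 2, 0, 3]
(count[i] = number of elements equal to i)
Cumulative count: [2, 2, 3, 3, 3, 5, 5, 8]
Sorted: [0, 0, 2, 5, 5, 7, 7, 7]


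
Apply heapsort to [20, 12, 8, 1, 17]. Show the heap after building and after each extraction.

Build heap: [20, 17, 8, 1, 12]
Extract 20: [17, 12, 8, 1, 20]
Extract 17: [12, 1, 8, 17, 20]
Extract 12: [8, 1, 12, 17, 20]
Extract 8: [1, 8, 12, 17, 20]


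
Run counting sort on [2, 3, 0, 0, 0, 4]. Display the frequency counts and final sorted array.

Count array: [3, 0, 1, 1, 1]
(count[i] = number of elements equal to i)
Cumulative count: [3, 3, 4, 5, 6]
Sorted: [0, 0, 0, 2, 3, 4]


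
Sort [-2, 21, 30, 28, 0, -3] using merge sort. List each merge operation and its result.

Divide and conquer:
  Merge [21] + [30] -> [21, 30]
  Merge [-2] + [21, 30] -> [-2, 21, 30]
  Merge [0] + [-3] -> [-3, 0]
  Merge [28] + [-3, 0] -> [-3, 0, 28]
  Merge [-2, 21, 30] + [-3, 0, 28] -> [-3, -2, 0, 21, 28, 30]


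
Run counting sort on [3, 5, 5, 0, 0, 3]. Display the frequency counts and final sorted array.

Count array: [2, 0, 0, 2, 0, 2]
(count[i] = number of elements equal to i)
Cumulative count: [2, 2, 2, 4, 4, 6]
Sorted: [0, 0, 3, 3, 5, 5]


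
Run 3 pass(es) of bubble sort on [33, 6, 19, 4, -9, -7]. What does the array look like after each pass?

After pass 1: [6, 19, 4, -9, -7, 33] (5 swaps)
After pass 2: [6, 4, -9, -7, 19, 33] (3 swaps)
After pass 3: [4, -9, -7, 6, 19, 33] (3 swaps)
Total swaps: 11


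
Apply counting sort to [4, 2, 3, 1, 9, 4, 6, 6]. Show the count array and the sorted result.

Count array: [0, 1, 1, 1, 2, 0, 2, 0, 0, 1]
(count[i] = number of elements equal to i)
Cumulative count: [0, 1, 2, 3, 5, 5, 7, 7, 7, 8]
Sorted: [1, 2, 3, 4, 4, 6, 6, 9]


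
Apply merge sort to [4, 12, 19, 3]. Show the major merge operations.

Divide and conquer:
  Merge [4] + [12] -> [4, 12]
  Merge [19] + [3] -> [3, 19]
  Merge [4, 12] + [3, 19] -> [3, 4, 12, 19]


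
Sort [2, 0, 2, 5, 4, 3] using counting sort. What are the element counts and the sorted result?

Count array: [1, 0, 2, 1, 1, 1]
(count[i] = number of elements equal to i)
Cumulative count: [1, 1, 3, 4, 5, 6]
Sorted: [0, 2, 2, 3, 4, 5]


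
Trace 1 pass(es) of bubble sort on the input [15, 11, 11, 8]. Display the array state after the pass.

After pass 1: [11, 11, 8, 15] (3 swaps)
Total swaps: 3


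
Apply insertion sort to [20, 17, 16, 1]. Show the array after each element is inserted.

First element 20 is already 'sorted'
Insert 17: shifted 1 elements -> [17, 20, 16, 1]
Insert 16: shifted 2 elements -> [16, 17, 20, 1]
Insert 1: shifted 3 elements -> [1, 16, 17, 20]


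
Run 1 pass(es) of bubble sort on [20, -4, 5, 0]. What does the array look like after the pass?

After pass 1: [-4, 5, 0, 20] (3 swaps)
Total swaps: 3


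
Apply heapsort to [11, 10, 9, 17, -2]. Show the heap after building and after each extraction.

Build heap: [17, 11, 9, 10, -2]
Extract 17: [11, 10, 9, -2, 17]
Extract 11: [10, -2, 9, 11, 17]
Extract 10: [9, -2, 10, 11, 17]
Extract 9: [-2, 9, 10, 11, 17]


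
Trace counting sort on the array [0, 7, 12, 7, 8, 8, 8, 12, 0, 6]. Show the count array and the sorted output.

Count array: [2, 0, 0, 0, 0, 0, 1, 2, 3, 0, 0, 0, 2]
(count[i] = number of elements equal to i)
Cumulative count: [2, 2, 2, 2, 2, 2, 3, 5, 8, 8, 8, 8, 10]
Sorted: [0, 0, 6, 7, 7, 8, 8, 8, 12, 12]


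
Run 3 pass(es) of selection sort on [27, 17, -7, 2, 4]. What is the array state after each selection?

Pass 1: Select minimum -7 at index 2, swap -> [-7, 17, 27, 2, 4]
Pass 2: Select minimum 2 at index 3, swap -> [-7, 2, 27, 17, 4]
Pass 3: Select minimum 4 at index 4, swap -> [-7, 2, 4, 17, 27]


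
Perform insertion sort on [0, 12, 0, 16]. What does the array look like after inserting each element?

First element 0 is already 'sorted'
Insert 12: shifted 0 elements -> [0, 12, 0, 16]
Insert 0: shifted 1 elements -> [0, 0, 12, 16]
Insert 16: shifted 0 elements -> [0, 0, 12, 16]


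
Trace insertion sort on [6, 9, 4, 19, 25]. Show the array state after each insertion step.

First element 6 is already 'sorted'
Insert 9: shifted 0 elements -> [6, 9, 4, 19, 25]
Insert 4: shifted 2 elements -> [4, 6, 9, 19, 25]
Insert 19: shifted 0 elements -> [4, 6, 9, 19, 25]
Insert 25: shifted 0 elements -> [4, 6, 9, 19, 25]


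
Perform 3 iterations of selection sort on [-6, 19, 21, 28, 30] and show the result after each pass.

Pass 1: Select minimum -6 at index 0, swap -> [-6, 19, 21, 28, 30]
Pass 2: Select minimum 19 at index 1, swap -> [-6, 19, 21, 28, 30]
Pass 3: Select minimum 21 at index 2, swap -> [-6, 19, 21, 28, 30]


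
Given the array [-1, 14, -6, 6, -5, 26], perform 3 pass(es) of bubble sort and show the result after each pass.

After pass 1: [-1, -6, 6, -5, 14, 26] (3 swaps)
After pass 2: [-6, -1, -5, 6, 14, 26] (2 swaps)
After pass 3: [-6, -5, -1, 6, 14, 26] (1 swaps)
Total swaps: 6


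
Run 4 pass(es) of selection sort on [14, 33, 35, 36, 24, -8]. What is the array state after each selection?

Pass 1: Select minimum -8 at index 5, swap -> [-8, 33, 35, 36, 24, 14]
Pass 2: Select minimum 14 at index 5, swap -> [-8, 14, 35, 36, 24, 33]
Pass 3: Select minimum 24 at index 4, swap -> [-8, 14, 24, 36, 35, 33]
Pass 4: Select minimum 33 at index 5, swap -> [-8, 14, 24, 33, 35, 36]


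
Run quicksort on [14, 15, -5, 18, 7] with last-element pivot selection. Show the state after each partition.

Partition 1: pivot=7 at index 1 -> [-5, 7, 14, 18, 15]
Partition 2: pivot=15 at index 3 -> [-5, 7, 14, 15, 18]


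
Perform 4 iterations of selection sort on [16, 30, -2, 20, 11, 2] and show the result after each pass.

Pass 1: Select minimum -2 at index 2, swap -> [-2, 30, 16, 20, 11, 2]
Pass 2: Select minimum 2 at index 5, swap -> [-2, 2, 16, 20, 11, 30]
Pass 3: Select minimum 11 at index 4, swap -> [-2, 2, 11, 20, 16, 30]
Pass 4: Select minimum 16 at index 4, swap -> [-2, 2, 11, 16, 20, 30]


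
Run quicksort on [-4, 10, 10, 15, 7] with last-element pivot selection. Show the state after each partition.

Partition 1: pivot=7 at index 1 -> [-4, 7, 10, 15, 10]
Partition 2: pivot=10 at index 3 -> [-4, 7, 10, 10, 15]


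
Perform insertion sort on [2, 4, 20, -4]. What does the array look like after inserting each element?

First element 2 is already 'sorted'
Insert 4: shifted 0 elements -> [2, 4, 20, -4]
Insert 20: shifted 0 elements -> [2, 4, 20, -4]
Insert -4: shifted 3 elements -> [-4, 2, 4, 20]


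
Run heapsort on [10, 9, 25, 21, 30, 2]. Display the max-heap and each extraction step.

Build heap: [30, 21, 25, 10, 9, 2]
Extract 30: [25, 21, 2, 10, 9, 30]
Extract 25: [21, 10, 2, 9, 25, 30]
Extract 21: [10, 9, 2, 21, 25, 30]
Extract 10: [9, 2, 10, 21, 25, 30]
Extract 9: [2, 9, 10, 21, 25, 30]


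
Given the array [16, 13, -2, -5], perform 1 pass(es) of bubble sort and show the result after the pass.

After pass 1: [13, -2, -5, 16] (3 swaps)
Total swaps: 3


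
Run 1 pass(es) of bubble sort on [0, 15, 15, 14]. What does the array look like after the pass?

After pass 1: [0, 15, 14, 15] (1 swaps)
Total swaps: 1


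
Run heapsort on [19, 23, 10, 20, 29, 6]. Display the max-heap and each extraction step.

Build heap: [29, 23, 10, 20, 19, 6]
Extract 29: [23, 20, 10, 6, 19, 29]
Extract 23: [20, 19, 10, 6, 23, 29]
Extract 20: [19, 6, 10, 20, 23, 29]
Extract 19: [10, 6, 19, 20, 23, 29]
Extract 10: [6, 10, 19, 20, 23, 29]


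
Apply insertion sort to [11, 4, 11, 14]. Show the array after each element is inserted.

First element 11 is already 'sorted'
Insert 4: shifted 1 elements -> [4, 11, 11, 14]
Insert 11: shifted 0 elements -> [4, 11, 11, 14]
Insert 14: shifted 0 elements -> [4, 11, 11, 14]


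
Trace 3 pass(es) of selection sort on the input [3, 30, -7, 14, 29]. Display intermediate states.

Pass 1: Select minimum -7 at index 2, swap -> [-7, 30, 3, 14, 29]
Pass 2: Select minimum 3 at index 2, swap -> [-7, 3, 30, 14, 29]
Pass 3: Select minimum 14 at index 3, swap -> [-7, 3, 14, 30, 29]
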